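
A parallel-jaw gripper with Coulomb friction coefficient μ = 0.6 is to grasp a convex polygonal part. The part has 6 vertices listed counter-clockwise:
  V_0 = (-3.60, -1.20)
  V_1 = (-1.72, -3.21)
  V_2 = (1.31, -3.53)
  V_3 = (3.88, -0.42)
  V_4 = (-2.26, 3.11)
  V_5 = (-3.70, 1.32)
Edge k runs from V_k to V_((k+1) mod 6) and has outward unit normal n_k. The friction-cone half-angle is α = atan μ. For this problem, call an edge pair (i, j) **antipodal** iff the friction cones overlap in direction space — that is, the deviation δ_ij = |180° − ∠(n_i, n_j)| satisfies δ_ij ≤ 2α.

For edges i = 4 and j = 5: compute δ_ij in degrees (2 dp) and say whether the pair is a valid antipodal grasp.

α = atan 0.6 = 30.96°;  2α = 61.93°
edge 4: e_4 = (-1.44, -1.79);  n_4 = (-0.7792, +0.6268)
edge 5: e_5 = (+0.10, -2.52);  n_5 = (-0.9992, -0.0397)
∠(n_4, n_5) = 41.09°
δ = |180° − 41.09°| = 138.91°
138.91° > 2α = 61.93°  →  invalid

δ = 138.91°, invalid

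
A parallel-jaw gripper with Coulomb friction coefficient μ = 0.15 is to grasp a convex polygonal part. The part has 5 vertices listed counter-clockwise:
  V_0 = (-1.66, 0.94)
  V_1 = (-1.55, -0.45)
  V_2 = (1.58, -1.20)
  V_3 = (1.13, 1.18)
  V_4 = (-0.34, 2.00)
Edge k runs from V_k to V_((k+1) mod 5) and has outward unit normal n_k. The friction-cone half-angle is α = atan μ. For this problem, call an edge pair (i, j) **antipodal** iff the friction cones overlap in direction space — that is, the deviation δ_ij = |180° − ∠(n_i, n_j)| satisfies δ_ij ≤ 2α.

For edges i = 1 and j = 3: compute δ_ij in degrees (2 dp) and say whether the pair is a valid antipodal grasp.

α = atan 0.15 = 8.53°;  2α = 17.06°
edge 1: e_1 = (+3.13, -0.75);  n_1 = (-0.2330, -0.9725)
edge 3: e_3 = (-1.47, +0.82);  n_3 = (+0.4872, +0.8733)
∠(n_1, n_3) = 164.32°
δ = |180° − 164.32°| = 15.68°
15.68° ≤ 2α = 17.06°  →  valid

δ = 15.68°, valid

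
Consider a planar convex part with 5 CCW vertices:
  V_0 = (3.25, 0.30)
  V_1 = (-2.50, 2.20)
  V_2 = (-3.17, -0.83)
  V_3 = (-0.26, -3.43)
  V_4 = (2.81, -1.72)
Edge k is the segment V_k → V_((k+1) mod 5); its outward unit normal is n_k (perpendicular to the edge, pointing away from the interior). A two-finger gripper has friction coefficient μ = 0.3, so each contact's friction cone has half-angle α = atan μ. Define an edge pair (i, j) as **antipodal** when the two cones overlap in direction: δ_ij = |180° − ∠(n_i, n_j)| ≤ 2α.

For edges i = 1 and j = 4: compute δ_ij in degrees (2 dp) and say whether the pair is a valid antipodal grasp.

α = atan 0.3 = 16.70°;  2α = 33.40°
edge 1: e_1 = (-0.67, -3.03);  n_1 = (-0.9764, +0.2159)
edge 4: e_4 = (+0.44, +2.02);  n_4 = (+0.9771, -0.2128)
∠(n_1, n_4) = 179.82°
δ = |180° − 179.82°| = 0.18°
0.18° ≤ 2α = 33.40°  →  valid

δ = 0.18°, valid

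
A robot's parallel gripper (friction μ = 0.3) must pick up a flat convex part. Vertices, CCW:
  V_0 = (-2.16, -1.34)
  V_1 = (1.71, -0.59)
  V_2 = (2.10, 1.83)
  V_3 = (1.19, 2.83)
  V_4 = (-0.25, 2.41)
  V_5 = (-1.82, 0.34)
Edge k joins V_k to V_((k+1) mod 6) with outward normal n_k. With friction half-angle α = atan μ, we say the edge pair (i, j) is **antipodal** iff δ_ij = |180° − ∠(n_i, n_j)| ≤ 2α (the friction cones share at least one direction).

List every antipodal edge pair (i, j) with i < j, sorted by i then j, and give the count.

count = 3; pairs: (0,3), (1,4), (1,5)

α = atan 0.3 = 16.70°;  2α = 33.40°
n_0 = (+0.1903, -0.9817)
n_1 = (+0.9873, -0.1591)
n_2 = (+0.7396, +0.6730)
n_3 = (-0.2800, +0.9600)
n_4 = (-0.7968, +0.6043)
n_5 = (-0.9801, +0.1984)
  (0,1): δ = 110.12°  ·
  (0,2): δ = 58.67°  ·
  (0,3): δ = 5.29°  ✓
  (0,4): δ = 41.85°  ·
  (0,5): δ = 67.59°  ·
  (1,2): δ = 128.54°  ·
  (1,3): δ = 64.58°  ·
  (1,4): δ = 28.02°  ✓
  (1,5): δ = 2.29°  ✓
  (2,3): δ = 116.04°  ·
  (2,4): δ = 79.48°  ·
  (2,5): δ = 53.74°  ·
  (3,4): δ = 143.44°  ·
  (3,5): δ = 117.70°  ·
  (4,5): δ = 154.26°  ·
antipodal pairs: 3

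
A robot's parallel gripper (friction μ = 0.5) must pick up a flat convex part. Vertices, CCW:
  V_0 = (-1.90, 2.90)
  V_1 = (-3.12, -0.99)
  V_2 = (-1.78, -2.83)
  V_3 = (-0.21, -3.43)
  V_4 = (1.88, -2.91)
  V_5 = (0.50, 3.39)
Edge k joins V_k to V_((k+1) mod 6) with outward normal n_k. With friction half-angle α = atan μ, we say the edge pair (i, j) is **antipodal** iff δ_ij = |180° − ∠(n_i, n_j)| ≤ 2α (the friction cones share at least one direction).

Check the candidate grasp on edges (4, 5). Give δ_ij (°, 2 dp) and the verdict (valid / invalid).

δ = 90.82°, invalid

α = atan 0.5 = 26.57°;  2α = 53.13°
edge 4: e_4 = (-1.38, +6.30);  n_4 = (+0.9768, +0.2140)
edge 5: e_5 = (-2.40, -0.49);  n_5 = (-0.2000, +0.9798)
∠(n_4, n_5) = 89.18°
δ = |180° − 89.18°| = 90.82°
90.82° > 2α = 53.13°  →  invalid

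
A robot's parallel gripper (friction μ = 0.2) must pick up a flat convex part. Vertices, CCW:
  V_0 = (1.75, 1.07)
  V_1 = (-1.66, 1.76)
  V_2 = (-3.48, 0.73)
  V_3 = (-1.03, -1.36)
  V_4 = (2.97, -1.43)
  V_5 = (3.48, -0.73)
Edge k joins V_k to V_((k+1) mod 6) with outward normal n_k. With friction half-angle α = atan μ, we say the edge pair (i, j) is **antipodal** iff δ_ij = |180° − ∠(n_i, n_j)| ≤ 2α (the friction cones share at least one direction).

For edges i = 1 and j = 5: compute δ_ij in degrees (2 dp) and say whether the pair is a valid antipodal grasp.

δ = 104.36°, invalid

α = atan 0.2 = 11.31°;  2α = 22.62°
edge 1: e_1 = (-1.82, -1.03);  n_1 = (-0.4925, +0.8703)
edge 5: e_5 = (-1.73, +1.80);  n_5 = (+0.7210, +0.6929)
∠(n_1, n_5) = 75.64°
δ = |180° − 75.64°| = 104.36°
104.36° > 2α = 22.62°  →  invalid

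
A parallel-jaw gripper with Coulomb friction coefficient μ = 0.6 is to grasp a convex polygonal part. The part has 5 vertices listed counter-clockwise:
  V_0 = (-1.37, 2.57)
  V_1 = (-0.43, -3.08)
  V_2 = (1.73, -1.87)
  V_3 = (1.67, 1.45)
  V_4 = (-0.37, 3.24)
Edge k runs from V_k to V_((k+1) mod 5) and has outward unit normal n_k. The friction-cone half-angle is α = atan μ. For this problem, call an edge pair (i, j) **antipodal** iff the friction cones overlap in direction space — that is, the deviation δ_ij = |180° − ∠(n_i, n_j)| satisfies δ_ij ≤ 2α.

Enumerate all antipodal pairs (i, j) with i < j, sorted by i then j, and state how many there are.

count = 4; pairs: (0,2), (0,3), (1,4), (2,4)

α = atan 0.6 = 30.96°;  2α = 61.93°
n_0 = (-0.9864, -0.1641)
n_1 = (+0.4887, -0.8724)
n_2 = (+0.9998, +0.0181)
n_3 = (+0.6595, +0.7517)
n_4 = (-0.5566, +0.8308)
  (0,1): δ = 70.19°  ·
  (0,2): δ = 8.41°  ✓
  (0,3): δ = 39.29°  ✓
  (0,4): δ = 114.38°  ·
  (1,2): δ = 118.22°  ·
  (1,3): δ = 70.52°  ·
  (1,4): δ = 4.57°  ✓
  (2,3): δ = 132.30°  ·
  (2,4): δ = 57.21°  ✓
  (3,4): δ = 104.91°  ·
antipodal pairs: 4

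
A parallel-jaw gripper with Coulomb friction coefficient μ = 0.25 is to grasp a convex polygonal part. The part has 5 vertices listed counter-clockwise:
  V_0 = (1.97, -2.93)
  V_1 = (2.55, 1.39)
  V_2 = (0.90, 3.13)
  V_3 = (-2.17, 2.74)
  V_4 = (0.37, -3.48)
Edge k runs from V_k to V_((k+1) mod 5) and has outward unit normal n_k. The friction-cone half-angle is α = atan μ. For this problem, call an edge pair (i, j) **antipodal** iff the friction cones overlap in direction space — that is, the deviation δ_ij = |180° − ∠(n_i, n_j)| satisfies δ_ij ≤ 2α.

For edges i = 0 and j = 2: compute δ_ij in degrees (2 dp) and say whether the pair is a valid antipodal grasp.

α = atan 0.25 = 14.04°;  2α = 28.07°
edge 0: e_0 = (+0.58, +4.32);  n_0 = (+0.9911, -0.1331)
edge 2: e_2 = (-3.07, -0.39);  n_2 = (-0.1260, +0.9920)
∠(n_0, n_2) = 104.89°
δ = |180° − 104.89°| = 75.11°
75.11° > 2α = 28.07°  →  invalid

δ = 75.11°, invalid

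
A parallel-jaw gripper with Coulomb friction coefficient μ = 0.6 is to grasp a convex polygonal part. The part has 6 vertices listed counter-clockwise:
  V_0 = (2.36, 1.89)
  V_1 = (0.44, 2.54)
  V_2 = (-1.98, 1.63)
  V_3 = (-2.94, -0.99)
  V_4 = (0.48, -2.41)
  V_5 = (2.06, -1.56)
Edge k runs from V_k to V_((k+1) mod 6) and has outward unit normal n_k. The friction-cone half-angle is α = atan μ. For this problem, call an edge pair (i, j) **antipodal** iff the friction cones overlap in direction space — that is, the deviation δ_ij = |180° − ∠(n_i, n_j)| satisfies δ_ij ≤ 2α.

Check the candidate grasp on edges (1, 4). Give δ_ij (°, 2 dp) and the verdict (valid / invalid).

α = atan 0.6 = 30.96°;  2α = 61.93°
edge 1: e_1 = (-2.42, -0.91);  n_1 = (-0.3520, +0.9360)
edge 4: e_4 = (+1.58, +0.85);  n_4 = (+0.4738, -0.8807)
∠(n_1, n_4) = 172.33°
δ = |180° − 172.33°| = 7.67°
7.67° ≤ 2α = 61.93°  →  valid

δ = 7.67°, valid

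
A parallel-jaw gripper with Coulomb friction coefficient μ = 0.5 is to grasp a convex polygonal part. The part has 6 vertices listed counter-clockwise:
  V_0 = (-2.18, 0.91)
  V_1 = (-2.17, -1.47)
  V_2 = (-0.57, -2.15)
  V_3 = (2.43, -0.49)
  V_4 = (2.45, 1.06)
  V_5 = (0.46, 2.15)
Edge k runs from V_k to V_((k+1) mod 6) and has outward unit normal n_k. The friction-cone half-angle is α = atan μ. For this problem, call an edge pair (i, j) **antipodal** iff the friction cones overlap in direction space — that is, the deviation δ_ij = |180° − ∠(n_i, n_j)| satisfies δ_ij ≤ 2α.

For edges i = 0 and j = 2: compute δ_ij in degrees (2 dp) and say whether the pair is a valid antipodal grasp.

δ = 61.28°, invalid

α = atan 0.5 = 26.57°;  2α = 53.13°
edge 0: e_0 = (+0.01, -2.38);  n_0 = (-1.0000, -0.0042)
edge 2: e_2 = (+3.00, +1.66);  n_2 = (+0.4842, -0.8750)
∠(n_0, n_2) = 118.72°
δ = |180° − 118.72°| = 61.28°
61.28° > 2α = 53.13°  →  invalid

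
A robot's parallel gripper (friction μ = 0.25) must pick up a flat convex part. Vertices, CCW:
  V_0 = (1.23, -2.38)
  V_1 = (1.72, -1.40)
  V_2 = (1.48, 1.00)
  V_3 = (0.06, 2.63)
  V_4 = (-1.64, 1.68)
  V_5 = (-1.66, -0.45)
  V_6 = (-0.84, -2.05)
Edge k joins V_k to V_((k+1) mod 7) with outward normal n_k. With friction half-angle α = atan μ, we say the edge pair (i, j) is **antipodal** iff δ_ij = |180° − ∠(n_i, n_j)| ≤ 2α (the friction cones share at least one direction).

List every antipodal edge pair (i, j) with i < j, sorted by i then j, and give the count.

count = 4; pairs: (0,4), (1,4), (1,5), (2,5)

α = atan 0.25 = 14.04°;  2α = 28.07°
n_0 = (+0.8944, -0.4472)
n_1 = (+0.9950, +0.0995)
n_2 = (+0.7540, +0.6569)
n_3 = (-0.4878, +0.8729)
n_4 = (-1.0000, +0.0094)
n_5 = (-0.8899, -0.4561)
n_6 = (-0.1574, -0.9875)
  (0,1): δ = 147.72°  ·
  (0,2): δ = 112.37°  ·
  (0,3): δ = 34.24°  ·
  (0,4): δ = 26.03°  ✓
  (0,5): δ = 53.70°  ·
  (0,6): δ = 107.51°  ·
  (1,2): δ = 144.65°  ·
  (1,3): δ = 66.51°  ·
  (1,4): δ = 6.25°  ✓
  (1,5): δ = 21.42°  ✓
  (1,6): δ = 75.23°  ·
  (2,3): δ = 101.86°  ·
  (2,4): δ = 41.60°  ·
  (2,5): δ = 13.93°  ✓
  (2,6): δ = 39.88°  ·
  (3,4): δ = 119.74°  ·
  (3,5): δ = 92.06°  ·
  (3,6): δ = 38.26°  ·
  (4,5): δ = 152.33°  ·
  (4,6): δ = 98.52°  ·
  (5,6): δ = 126.19°  ·
antipodal pairs: 4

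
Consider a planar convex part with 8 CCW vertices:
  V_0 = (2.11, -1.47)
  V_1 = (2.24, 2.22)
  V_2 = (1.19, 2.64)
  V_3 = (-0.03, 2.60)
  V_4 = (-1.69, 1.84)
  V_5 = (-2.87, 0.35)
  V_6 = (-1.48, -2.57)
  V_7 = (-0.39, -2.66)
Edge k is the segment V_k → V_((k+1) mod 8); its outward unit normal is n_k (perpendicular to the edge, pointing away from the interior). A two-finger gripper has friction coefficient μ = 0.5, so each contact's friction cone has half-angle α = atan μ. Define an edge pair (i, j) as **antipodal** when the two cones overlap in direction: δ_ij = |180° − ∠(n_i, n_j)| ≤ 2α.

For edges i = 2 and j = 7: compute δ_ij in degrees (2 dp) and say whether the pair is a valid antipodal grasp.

δ = 23.58°, valid

α = atan 0.5 = 26.57°;  2α = 53.13°
edge 2: e_2 = (-1.22, -0.04);  n_2 = (-0.0328, +0.9995)
edge 7: e_7 = (+2.50, +1.19);  n_7 = (+0.4298, -0.9029)
∠(n_2, n_7) = 156.42°
δ = |180° − 156.42°| = 23.58°
23.58° ≤ 2α = 53.13°  →  valid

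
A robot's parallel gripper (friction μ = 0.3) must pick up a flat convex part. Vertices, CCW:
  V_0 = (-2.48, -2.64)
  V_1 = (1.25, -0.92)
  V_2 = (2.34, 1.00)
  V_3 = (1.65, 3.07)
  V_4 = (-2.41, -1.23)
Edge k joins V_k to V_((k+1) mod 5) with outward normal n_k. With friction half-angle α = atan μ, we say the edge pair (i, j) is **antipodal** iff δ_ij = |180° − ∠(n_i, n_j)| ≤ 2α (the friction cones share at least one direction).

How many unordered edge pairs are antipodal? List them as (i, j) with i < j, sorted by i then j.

count = 4; pairs: (0,3), (1,3), (1,4), (2,4)

α = atan 0.3 = 16.70°;  2α = 33.40°
n_0 = (+0.4187, -0.9081)
n_1 = (+0.8696, -0.4937)
n_2 = (+0.9487, +0.3162)
n_3 = (-0.7271, +0.6865)
n_4 = (-0.9988, +0.0496)
  (0,1): δ = 144.34°  ·
  (0,2): δ = 96.32°  ·
  (0,3): δ = 21.89°  ✓
  (0,4): δ = 62.40°  ·
  (1,2): δ = 131.98°  ·
  (1,3): δ = 13.77°  ✓
  (1,4): δ = 26.74°  ✓
  (2,3): δ = 61.79°  ·
  (2,4): δ = 21.28°  ✓
  (3,4): δ = 139.49°  ·
antipodal pairs: 4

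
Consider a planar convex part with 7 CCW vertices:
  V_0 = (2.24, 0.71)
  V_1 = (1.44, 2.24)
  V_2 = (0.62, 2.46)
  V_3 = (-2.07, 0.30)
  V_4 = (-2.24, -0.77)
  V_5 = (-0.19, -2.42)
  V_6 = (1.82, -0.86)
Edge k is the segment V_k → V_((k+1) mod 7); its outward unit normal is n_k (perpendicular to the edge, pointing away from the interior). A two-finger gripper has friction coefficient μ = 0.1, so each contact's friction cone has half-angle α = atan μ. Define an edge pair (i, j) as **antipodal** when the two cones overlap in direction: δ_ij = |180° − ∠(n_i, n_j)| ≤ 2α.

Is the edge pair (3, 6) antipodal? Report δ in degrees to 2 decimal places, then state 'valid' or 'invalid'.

α = atan 0.1 = 5.71°;  2α = 11.42°
edge 3: e_3 = (-0.17, -1.07);  n_3 = (-0.9876, +0.1569)
edge 6: e_6 = (+0.42, +1.57);  n_6 = (+0.9660, -0.2584)
∠(n_3, n_6) = 174.05°
δ = |180° − 174.05°| = 5.95°
5.95° ≤ 2α = 11.42°  →  valid

δ = 5.95°, valid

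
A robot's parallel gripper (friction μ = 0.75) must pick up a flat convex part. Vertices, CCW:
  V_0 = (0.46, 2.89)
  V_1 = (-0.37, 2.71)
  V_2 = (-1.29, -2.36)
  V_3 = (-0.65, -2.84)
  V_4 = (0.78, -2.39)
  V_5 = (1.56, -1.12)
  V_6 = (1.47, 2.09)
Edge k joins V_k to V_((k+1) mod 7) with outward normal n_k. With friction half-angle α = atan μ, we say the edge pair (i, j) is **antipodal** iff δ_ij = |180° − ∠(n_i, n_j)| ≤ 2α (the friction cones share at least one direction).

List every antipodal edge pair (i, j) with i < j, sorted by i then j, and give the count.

count = 10; pairs: (0,2), (0,3), (0,4), (1,3), (1,4), (1,5), (1,6), (2,5), (2,6), (3,6)

α = atan 0.75 = 36.87°;  2α = 73.74°
n_0 = (-0.2119, +0.9773)
n_1 = (-0.9839, +0.1785)
n_2 = (-0.6000, -0.8000)
n_3 = (+0.3002, -0.9539)
n_4 = (+0.8521, -0.5233)
n_5 = (+0.9996, +0.0280)
n_6 = (+0.6209, +0.7839)
  (0,1): δ = 112.52°  ·
  (0,2): δ = 49.11°  ✓
  (0,3): δ = 5.23°  ✓
  (0,4): δ = 46.21°  ✓
  (0,5): δ = 79.37°  ·
  (0,6): δ = 129.38°  ·
  (1,2): δ = 116.58°  ·
  (1,3): δ = 62.25°  ✓
  (1,4): δ = 21.27°  ✓
  (1,5): δ = 11.89°  ✓
  (1,6): δ = 61.90°  ✓
  (2,3): δ = 125.66°  ·
  (2,4): δ = 84.69°  ·
  (2,5): δ = 51.52°  ✓
  (2,6): δ = 1.51°  ✓
  (3,4): δ = 139.03°  ·
  (3,5): δ = 105.86°  ·
  (3,6): δ = 55.85°  ✓
  (4,5): δ = 146.84°  ·
  (4,6): δ = 96.82°  ·
  (5,6): δ = 129.99°  ·
antipodal pairs: 10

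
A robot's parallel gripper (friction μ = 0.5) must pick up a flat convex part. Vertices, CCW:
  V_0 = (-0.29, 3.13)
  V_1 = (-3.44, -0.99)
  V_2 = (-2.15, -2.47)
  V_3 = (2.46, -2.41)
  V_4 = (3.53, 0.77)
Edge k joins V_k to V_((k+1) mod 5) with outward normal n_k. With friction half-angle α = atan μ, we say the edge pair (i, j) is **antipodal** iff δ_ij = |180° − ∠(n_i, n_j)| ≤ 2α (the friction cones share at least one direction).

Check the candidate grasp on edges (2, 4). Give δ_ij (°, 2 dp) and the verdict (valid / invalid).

δ = 32.45°, valid

α = atan 0.5 = 26.57°;  2α = 53.13°
edge 2: e_2 = (+4.61, +0.06);  n_2 = (+0.0130, -0.9999)
edge 4: e_4 = (-3.82, +2.36);  n_4 = (+0.5256, +0.8507)
∠(n_2, n_4) = 147.55°
δ = |180° − 147.55°| = 32.45°
32.45° ≤ 2α = 53.13°  →  valid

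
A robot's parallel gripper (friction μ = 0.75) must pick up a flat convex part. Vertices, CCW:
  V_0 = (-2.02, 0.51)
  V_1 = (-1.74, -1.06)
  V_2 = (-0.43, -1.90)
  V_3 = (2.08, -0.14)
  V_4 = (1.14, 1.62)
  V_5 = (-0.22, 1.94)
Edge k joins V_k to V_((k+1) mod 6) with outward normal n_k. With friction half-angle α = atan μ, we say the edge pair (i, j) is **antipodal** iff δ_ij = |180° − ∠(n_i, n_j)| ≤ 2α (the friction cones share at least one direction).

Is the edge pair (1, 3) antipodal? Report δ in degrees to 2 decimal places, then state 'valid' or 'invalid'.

α = atan 0.75 = 36.87°;  2α = 73.74°
edge 1: e_1 = (+1.31, -0.84);  n_1 = (-0.5398, -0.8418)
edge 3: e_3 = (-0.94, +1.76);  n_3 = (+0.8821, +0.4711)
∠(n_1, n_3) = 150.78°
δ = |180° − 150.78°| = 29.22°
29.22° ≤ 2α = 73.74°  →  valid

δ = 29.22°, valid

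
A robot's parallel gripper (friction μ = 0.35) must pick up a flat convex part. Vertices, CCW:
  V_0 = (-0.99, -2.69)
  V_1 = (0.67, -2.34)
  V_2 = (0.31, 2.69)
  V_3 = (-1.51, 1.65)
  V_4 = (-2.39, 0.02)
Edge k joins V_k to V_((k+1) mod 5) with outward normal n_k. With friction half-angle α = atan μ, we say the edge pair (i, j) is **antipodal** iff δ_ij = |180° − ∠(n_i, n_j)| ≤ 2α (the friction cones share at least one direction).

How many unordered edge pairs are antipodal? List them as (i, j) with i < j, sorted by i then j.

count = 3; pairs: (0,2), (1,3), (1,4)

α = atan 0.35 = 19.29°;  2α = 38.58°
n_0 = (+0.2063, -0.9785)
n_1 = (+0.9974, +0.0714)
n_2 = (-0.4961, +0.8682)
n_3 = (-0.8800, +0.4751)
n_4 = (-0.8884, -0.4590)
  (0,1): δ = 97.81°  ·
  (0,2): δ = 17.84°  ✓
  (0,3): δ = 49.73°  ·
  (0,4): δ = 105.42°  ·
  (1,2): δ = 64.35°  ·
  (1,3): δ = 32.46°  ✓
  (1,4): δ = 23.23°  ✓
  (2,3): δ = 148.11°  ·
  (2,4): δ = 92.42°  ·
  (3,4): δ = 124.32°  ·
antipodal pairs: 3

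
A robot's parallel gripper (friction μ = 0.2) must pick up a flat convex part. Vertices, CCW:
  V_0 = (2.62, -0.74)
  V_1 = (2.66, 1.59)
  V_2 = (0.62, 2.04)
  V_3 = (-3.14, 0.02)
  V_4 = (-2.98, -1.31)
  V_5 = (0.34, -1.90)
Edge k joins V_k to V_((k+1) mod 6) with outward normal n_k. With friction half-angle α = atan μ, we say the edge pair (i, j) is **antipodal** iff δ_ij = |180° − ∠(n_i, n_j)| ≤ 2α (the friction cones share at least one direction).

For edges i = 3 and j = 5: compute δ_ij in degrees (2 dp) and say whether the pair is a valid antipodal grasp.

δ = 69.89°, invalid

α = atan 0.2 = 11.31°;  2α = 22.62°
edge 3: e_3 = (+0.16, -1.33);  n_3 = (-0.9928, -0.1194)
edge 5: e_5 = (+2.28, +1.16);  n_5 = (+0.4535, -0.8913)
∠(n_3, n_5) = 110.11°
δ = |180° − 110.11°| = 69.89°
69.89° > 2α = 22.62°  →  invalid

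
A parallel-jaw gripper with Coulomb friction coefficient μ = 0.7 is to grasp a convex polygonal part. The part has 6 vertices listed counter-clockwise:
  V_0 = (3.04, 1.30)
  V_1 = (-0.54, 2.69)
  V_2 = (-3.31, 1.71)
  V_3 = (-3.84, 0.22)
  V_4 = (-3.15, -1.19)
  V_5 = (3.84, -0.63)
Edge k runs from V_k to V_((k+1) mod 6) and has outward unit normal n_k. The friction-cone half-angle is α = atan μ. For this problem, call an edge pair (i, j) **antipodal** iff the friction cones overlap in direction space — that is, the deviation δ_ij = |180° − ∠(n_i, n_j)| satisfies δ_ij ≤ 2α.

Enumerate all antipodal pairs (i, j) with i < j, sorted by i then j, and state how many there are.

count = 6; pairs: (0,3), (0,4), (1,4), (2,4), (2,5), (3,5)

α = atan 0.7 = 34.99°;  2α = 69.98°
n_0 = (+0.3619, +0.9322)
n_1 = (-0.3335, +0.9427)
n_2 = (-0.9422, +0.3351)
n_3 = (-0.8982, -0.4396)
n_4 = (+0.0799, -0.9968)
n_5 = (+0.9238, +0.3829)
  (0,1): δ = 139.30°  ·
  (0,2): δ = 88.36°  ·
  (0,3): δ = 42.71°  ✓
  (0,4): δ = 25.80°  ✓
  (0,5): δ = 133.73°  ·
  (1,2): δ = 129.06°  ·
  (1,3): δ = 83.41°  ·
  (1,4): δ = 14.90°  ✓
  (1,5): δ = 93.03°  ·
  (2,3): δ = 134.34°  ·
  (2,4): δ = 65.84°  ✓
  (2,5): δ = 42.10°  ✓
  (3,4): δ = 111.49°  ·
  (3,5): δ = 3.56°  ✓
  (4,5): δ = 72.07°  ·
antipodal pairs: 6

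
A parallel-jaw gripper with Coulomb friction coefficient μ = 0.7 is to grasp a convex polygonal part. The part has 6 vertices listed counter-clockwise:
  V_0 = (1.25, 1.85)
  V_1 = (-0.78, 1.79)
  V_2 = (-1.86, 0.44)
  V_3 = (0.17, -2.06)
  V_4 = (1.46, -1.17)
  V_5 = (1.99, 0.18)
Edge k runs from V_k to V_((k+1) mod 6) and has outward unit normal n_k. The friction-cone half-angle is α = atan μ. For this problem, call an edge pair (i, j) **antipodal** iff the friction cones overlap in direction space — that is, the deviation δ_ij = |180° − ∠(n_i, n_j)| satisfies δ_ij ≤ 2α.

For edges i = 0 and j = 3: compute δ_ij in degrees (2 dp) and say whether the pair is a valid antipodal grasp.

α = atan 0.7 = 34.99°;  2α = 69.98°
edge 0: e_0 = (-2.03, -0.06);  n_0 = (-0.0295, +0.9996)
edge 3: e_3 = (+1.29, +0.89);  n_3 = (+0.5679, -0.8231)
∠(n_0, n_3) = 147.09°
δ = |180° − 147.09°| = 32.91°
32.91° ≤ 2α = 69.98°  →  valid

δ = 32.91°, valid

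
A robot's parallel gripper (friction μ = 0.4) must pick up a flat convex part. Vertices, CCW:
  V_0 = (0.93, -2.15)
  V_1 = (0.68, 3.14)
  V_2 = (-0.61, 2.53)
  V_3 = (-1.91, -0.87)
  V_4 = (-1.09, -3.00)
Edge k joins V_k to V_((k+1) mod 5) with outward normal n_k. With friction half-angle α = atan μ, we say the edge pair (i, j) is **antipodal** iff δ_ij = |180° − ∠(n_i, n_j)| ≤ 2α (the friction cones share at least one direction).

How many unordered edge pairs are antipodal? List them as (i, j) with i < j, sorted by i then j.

α = atan 0.4 = 21.80°;  2α = 43.60°
n_0 = (+0.9989, +0.0472)
n_1 = (-0.4275, +0.9040)
n_2 = (-0.9341, +0.3571)
n_3 = (-0.9332, -0.3593)
n_4 = (+0.3879, -0.9217)
  (0,1): δ = 67.40°  ·
  (0,2): δ = 23.63°  ✓
  (0,3): δ = 18.35°  ✓
  (0,4): δ = 110.12°  ·
  (1,2): δ = 136.23°  ·
  (1,3): δ = 94.25°  ·
  (1,4): δ = 2.49°  ✓
  (2,3): δ = 138.02°  ·
  (2,4): δ = 46.25°  ·
  (3,4): δ = 88.23°  ·
antipodal pairs: 3

count = 3; pairs: (0,2), (0,3), (1,4)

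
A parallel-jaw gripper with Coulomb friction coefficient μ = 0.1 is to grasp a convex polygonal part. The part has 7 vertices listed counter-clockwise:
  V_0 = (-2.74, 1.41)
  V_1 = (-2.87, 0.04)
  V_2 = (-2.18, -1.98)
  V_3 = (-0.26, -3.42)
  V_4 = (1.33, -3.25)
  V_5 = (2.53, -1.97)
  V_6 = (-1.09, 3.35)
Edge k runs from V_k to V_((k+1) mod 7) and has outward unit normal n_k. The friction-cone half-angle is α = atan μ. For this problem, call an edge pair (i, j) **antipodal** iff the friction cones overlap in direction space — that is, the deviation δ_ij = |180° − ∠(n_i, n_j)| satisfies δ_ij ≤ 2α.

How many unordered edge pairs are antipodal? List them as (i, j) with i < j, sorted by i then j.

α = atan 0.1 = 5.71°;  2α = 11.42°
n_0 = (-0.9955, +0.0945)
n_1 = (-0.9463, -0.3232)
n_2 = (-0.6000, -0.8000)
n_3 = (+0.1063, -0.9943)
n_4 = (+0.7295, -0.6839)
n_5 = (+0.8268, +0.5626)
n_6 = (-0.7617, +0.6479)
  (0,1): δ = 155.72°  ·
  (0,2): δ = 121.45°  ·
  (0,3): δ = 78.48°  ·
  (0,4): δ = 37.73°  ·
  (0,5): δ = 39.65°  ·
  (0,6): δ = 145.04°  ·
  (1,2): δ = 145.73°  ·
  (1,3): δ = 102.76°  ·
  (1,4): δ = 62.01°  ·
  (1,5): δ = 15.37°  ·
  (1,6): δ = 120.76°  ·
  (2,3): δ = 137.03°  ·
  (2,4): δ = 96.28°  ·
  (2,5): δ = 18.90°  ·
  (2,6): δ = 86.49°  ·
  (3,4): δ = 139.26°  ·
  (3,5): δ = 61.87°  ·
  (3,6): δ = 43.52°  ·
  (4,5): δ = 102.61°  ·
  (4,6): δ = 2.77°  ✓
  (5,6): δ = 74.62°  ·
antipodal pairs: 1

count = 1; pairs: (4,6)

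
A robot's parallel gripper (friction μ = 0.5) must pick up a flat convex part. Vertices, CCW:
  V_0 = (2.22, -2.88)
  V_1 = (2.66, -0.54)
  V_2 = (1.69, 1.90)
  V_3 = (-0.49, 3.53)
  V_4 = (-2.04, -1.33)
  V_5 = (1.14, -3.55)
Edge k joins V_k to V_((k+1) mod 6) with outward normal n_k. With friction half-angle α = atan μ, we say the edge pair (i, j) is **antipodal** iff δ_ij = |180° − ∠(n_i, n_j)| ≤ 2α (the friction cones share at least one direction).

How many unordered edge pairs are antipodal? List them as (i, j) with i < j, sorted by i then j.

α = atan 0.5 = 26.57°;  2α = 53.13°
n_0 = (+0.9828, -0.1848)
n_1 = (+0.9293, +0.3694)
n_2 = (+0.5988, +0.8009)
n_3 = (-0.9527, +0.3039)
n_4 = (-0.5724, -0.8200)
n_5 = (+0.5272, -0.8498)
  (0,1): δ = 147.67°  ·
  (0,2): δ = 116.14°  ·
  (0,3): δ = 7.04°  ✓
  (0,4): δ = 65.73°  ·
  (0,5): δ = 132.46°  ·
  (1,2): δ = 148.47°  ·
  (1,3): δ = 39.37°  ✓
  (1,4): δ = 33.40°  ✓
  (1,5): δ = 100.13°  ·
  (2,3): δ = 70.90°  ·
  (2,4): δ = 1.87°  ✓
  (2,5): δ = 68.60°  ·
  (3,4): δ = 107.23°  ·
  (3,5): δ = 40.50°  ✓
  (4,5): δ = 113.27°  ·
antipodal pairs: 5

count = 5; pairs: (0,3), (1,3), (1,4), (2,4), (3,5)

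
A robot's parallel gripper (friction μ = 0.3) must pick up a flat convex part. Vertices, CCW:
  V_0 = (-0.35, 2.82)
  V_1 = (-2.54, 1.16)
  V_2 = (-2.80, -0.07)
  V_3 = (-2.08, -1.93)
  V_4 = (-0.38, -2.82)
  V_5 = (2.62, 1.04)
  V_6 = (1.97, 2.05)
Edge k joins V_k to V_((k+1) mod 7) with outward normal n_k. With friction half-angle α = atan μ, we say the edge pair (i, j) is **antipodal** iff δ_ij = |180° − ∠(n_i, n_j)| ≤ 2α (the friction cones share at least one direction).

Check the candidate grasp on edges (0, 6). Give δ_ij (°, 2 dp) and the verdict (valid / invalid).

α = atan 0.3 = 16.70°;  2α = 33.40°
edge 0: e_0 = (-2.19, -1.66);  n_0 = (-0.6041, +0.7969)
edge 6: e_6 = (-2.32, +0.77);  n_6 = (+0.3150, +0.9491)
∠(n_0, n_6) = 55.52°
δ = |180° − 55.52°| = 124.48°
124.48° > 2α = 33.40°  →  invalid

δ = 124.48°, invalid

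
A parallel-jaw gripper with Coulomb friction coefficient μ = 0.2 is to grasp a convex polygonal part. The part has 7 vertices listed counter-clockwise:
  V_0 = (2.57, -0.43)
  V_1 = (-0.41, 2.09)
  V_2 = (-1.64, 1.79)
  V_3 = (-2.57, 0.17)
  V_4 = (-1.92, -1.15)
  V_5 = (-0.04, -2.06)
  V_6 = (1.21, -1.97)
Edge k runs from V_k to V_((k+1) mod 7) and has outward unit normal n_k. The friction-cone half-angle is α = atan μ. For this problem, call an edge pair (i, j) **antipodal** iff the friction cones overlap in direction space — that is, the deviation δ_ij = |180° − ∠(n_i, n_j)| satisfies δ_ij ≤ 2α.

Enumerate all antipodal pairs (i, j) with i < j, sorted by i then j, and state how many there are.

count = 3; pairs: (0,4), (1,5), (2,6)

α = atan 0.2 = 11.31°;  2α = 22.62°
n_0 = (+0.6457, +0.7636)
n_1 = (-0.2370, +0.9715)
n_2 = (-0.8673, +0.4979)
n_3 = (-0.8971, -0.4418)
n_4 = (-0.4357, -0.9001)
n_5 = (+0.0718, -0.9974)
n_6 = (+0.7496, -0.6619)
  (0,1): δ = 126.07°  ·
  (0,2): δ = 79.64°  ·
  (0,3): δ = 23.56°  ·
  (0,4): δ = 14.39°  ✓
  (0,5): δ = 44.34°  ·
  (0,6): δ = 88.77°  ·
  (1,2): δ = 133.57°  ·
  (1,3): δ = 77.49°  ·
  (1,4): δ = 39.54°  ·
  (1,5): δ = 9.59°  ✓
  (1,6): δ = 34.84°  ·
  (2,3): δ = 123.92°  ·
  (2,4): δ = 85.97°  ·
  (2,5): δ = 56.02°  ·
  (2,6): δ = 11.59°  ✓
  (3,4): δ = 142.05°  ·
  (3,5): δ = 112.10°  ·
  (3,6): δ = 67.67°  ·
  (4,5): δ = 150.05°  ·
  (4,6): δ = 105.62°  ·
  (5,6): δ = 135.57°  ·
antipodal pairs: 3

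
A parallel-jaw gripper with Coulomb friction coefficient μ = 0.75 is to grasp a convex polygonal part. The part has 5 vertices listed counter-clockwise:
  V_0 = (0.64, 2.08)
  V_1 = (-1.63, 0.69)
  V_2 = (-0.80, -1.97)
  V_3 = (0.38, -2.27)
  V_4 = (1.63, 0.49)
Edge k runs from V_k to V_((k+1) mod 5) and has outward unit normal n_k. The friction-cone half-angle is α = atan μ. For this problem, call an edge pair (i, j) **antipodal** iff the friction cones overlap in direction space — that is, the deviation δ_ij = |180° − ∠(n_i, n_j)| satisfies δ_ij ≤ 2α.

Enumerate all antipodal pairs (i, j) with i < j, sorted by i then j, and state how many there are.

α = atan 0.75 = 36.87°;  2α = 73.74°
n_0 = (-0.5222, +0.8528)
n_1 = (-0.9546, -0.2979)
n_2 = (-0.2464, -0.9692)
n_3 = (+0.9109, -0.4126)
n_4 = (+0.8489, +0.5286)
  (0,1): δ = 104.15°  ·
  (0,2): δ = 45.75°  ✓
  (0,3): δ = 34.15°  ✓
  (0,4): δ = 90.43°  ·
  (1,2): δ = 121.59°  ·
  (1,3): δ = 41.70°  ✓
  (1,4): δ = 14.58°  ✓
  (2,3): δ = 100.10°  ·
  (2,4): δ = 43.83°  ✓
  (3,4): δ = 123.73°  ·
antipodal pairs: 5

count = 5; pairs: (0,2), (0,3), (1,3), (1,4), (2,4)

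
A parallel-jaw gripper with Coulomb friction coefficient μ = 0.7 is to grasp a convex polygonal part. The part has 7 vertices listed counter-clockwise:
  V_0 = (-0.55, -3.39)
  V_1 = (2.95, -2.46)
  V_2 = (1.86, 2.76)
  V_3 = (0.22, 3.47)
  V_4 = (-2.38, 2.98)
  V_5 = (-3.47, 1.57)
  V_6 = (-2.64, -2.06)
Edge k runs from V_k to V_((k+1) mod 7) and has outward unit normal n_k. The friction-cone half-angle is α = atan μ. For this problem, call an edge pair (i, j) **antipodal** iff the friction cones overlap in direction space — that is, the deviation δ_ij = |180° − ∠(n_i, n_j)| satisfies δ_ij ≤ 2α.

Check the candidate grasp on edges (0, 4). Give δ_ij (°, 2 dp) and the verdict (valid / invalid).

δ = 37.41°, valid

α = atan 0.7 = 34.99°;  2α = 69.98°
edge 0: e_0 = (+3.50, +0.93);  n_0 = (+0.2568, -0.9665)
edge 4: e_4 = (-1.09, -1.41);  n_4 = (-0.7912, +0.6116)
∠(n_0, n_4) = 142.59°
δ = |180° − 142.59°| = 37.41°
37.41° ≤ 2α = 69.98°  →  valid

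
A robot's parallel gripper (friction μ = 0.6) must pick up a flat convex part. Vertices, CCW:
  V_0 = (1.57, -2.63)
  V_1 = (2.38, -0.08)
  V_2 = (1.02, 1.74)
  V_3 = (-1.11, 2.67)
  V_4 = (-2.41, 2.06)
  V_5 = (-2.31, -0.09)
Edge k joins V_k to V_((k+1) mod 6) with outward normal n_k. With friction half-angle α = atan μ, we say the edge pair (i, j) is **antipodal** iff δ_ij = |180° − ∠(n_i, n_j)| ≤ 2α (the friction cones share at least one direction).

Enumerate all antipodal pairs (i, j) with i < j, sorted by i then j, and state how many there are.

count = 6; pairs: (0,3), (0,4), (1,4), (1,5), (2,5), (3,5)

α = atan 0.6 = 30.96°;  2α = 61.93°
n_0 = (+0.9531, -0.3027)
n_1 = (+0.8011, +0.5986)
n_2 = (+0.4001, +0.9165)
n_3 = (-0.4248, +0.9053)
n_4 = (-0.9989, -0.0465)
n_5 = (-0.5477, -0.8367)
  (0,1): δ = 125.61°  ·
  (0,2): δ = 95.96°  ·
  (0,3): δ = 47.24°  ✓
  (0,4): δ = 20.29°  ✓
  (0,5): δ = 74.41°  ·
  (1,2): δ = 150.36°  ·
  (1,3): δ = 101.63°  ·
  (1,4): δ = 34.11°  ✓
  (1,5): δ = 20.02°  ✓
  (2,3): δ = 131.28°  ·
  (2,4): δ = 63.75°  ·
  (2,5): δ = 9.62°  ✓
  (3,4): δ = 112.47°  ·
  (3,5): δ = 58.35°  ✓
  (4,5): δ = 125.87°  ·
antipodal pairs: 6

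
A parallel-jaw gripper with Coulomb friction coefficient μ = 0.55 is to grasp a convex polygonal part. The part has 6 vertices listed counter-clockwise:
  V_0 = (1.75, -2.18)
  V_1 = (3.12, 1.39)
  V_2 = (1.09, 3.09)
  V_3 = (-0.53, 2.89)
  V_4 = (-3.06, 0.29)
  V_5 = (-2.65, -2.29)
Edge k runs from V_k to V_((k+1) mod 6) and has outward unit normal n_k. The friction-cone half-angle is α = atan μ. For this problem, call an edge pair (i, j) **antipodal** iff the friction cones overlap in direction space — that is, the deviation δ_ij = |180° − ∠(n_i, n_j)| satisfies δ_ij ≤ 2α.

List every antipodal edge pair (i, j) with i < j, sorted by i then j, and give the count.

α = atan 0.55 = 28.81°;  2α = 57.62°
n_0 = (+0.9336, -0.3583)
n_1 = (+0.6420, +0.7667)
n_2 = (-0.1225, +0.9925)
n_3 = (-0.7167, +0.6974)
n_4 = (-0.9876, -0.1569)
n_5 = (+0.0250, -0.9997)
  (0,1): δ = 108.95°  ·
  (0,2): δ = 61.97°  ·
  (0,3): δ = 23.22°  ✓
  (0,4): δ = 30.02°  ✓
  (0,5): δ = 112.43°  ·
  (1,2): δ = 133.02°  ·
  (1,3): δ = 94.27°  ·
  (1,4): δ = 41.03°  ✓
  (1,5): δ = 41.38°  ✓
  (2,3): δ = 141.26°  ·
  (2,4): δ = 88.01°  ·
  (2,5): δ = 5.61°  ✓
  (3,4): δ = 126.75°  ·
  (3,5): δ = 44.35°  ✓
  (4,5): δ = 97.60°  ·
antipodal pairs: 6

count = 6; pairs: (0,3), (0,4), (1,4), (1,5), (2,5), (3,5)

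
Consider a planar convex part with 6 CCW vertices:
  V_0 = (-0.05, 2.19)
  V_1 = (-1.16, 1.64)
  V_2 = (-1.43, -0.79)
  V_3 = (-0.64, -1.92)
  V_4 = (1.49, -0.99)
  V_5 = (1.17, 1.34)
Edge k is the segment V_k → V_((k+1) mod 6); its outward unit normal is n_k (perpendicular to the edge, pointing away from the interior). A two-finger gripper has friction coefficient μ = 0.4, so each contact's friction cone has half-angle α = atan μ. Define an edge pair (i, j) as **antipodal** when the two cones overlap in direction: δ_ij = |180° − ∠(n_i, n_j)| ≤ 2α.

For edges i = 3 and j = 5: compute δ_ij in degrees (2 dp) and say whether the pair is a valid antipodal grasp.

α = atan 0.4 = 21.80°;  2α = 43.60°
edge 3: e_3 = (+2.13, +0.93);  n_3 = (+0.4001, -0.9165)
edge 5: e_5 = (-1.22, +0.85);  n_5 = (+0.5717, +0.8205)
∠(n_3, n_5) = 121.55°
δ = |180° − 121.55°| = 58.45°
58.45° > 2α = 43.60°  →  invalid

δ = 58.45°, invalid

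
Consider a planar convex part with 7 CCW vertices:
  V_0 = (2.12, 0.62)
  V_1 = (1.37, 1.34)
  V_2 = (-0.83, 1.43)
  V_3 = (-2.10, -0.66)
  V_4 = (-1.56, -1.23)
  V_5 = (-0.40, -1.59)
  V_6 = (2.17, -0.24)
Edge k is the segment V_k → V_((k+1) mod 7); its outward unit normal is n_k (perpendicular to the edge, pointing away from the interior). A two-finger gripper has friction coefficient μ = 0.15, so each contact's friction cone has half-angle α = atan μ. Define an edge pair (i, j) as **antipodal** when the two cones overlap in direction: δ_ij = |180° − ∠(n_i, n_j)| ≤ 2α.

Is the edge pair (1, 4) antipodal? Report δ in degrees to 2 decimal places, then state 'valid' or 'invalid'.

δ = 14.90°, valid

α = atan 0.15 = 8.53°;  2α = 17.06°
edge 1: e_1 = (-2.20, +0.09);  n_1 = (+0.0409, +0.9992)
edge 4: e_4 = (+1.16, -0.36);  n_4 = (-0.2964, -0.9551)
∠(n_1, n_4) = 165.10°
δ = |180° − 165.10°| = 14.90°
14.90° ≤ 2α = 17.06°  →  valid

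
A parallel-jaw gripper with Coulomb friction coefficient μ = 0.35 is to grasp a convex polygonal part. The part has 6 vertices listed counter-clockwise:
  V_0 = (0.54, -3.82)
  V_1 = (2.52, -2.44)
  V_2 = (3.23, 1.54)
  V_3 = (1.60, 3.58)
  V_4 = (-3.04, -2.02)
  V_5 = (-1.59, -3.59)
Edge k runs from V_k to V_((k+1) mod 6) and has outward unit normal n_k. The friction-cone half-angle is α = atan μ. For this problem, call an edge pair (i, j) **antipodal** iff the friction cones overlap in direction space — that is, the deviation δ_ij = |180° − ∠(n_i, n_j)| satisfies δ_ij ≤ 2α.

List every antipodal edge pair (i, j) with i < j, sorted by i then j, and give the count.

count = 3; pairs: (0,3), (1,3), (2,4)

α = atan 0.35 = 19.29°;  2α = 38.58°
n_0 = (+0.5718, -0.8204)
n_1 = (+0.9845, -0.1756)
n_2 = (+0.7812, +0.6242)
n_3 = (-0.7700, +0.6380)
n_4 = (-0.7346, -0.6785)
n_5 = (-0.1074, -0.9942)
  (0,1): δ = 134.99°  ·
  (0,2): δ = 86.25°  ·
  (0,3): δ = 15.48°  ✓
  (0,4): δ = 97.85°  ·
  (0,5): δ = 138.96°  ·
  (1,2): δ = 131.26°  ·
  (1,3): δ = 29.53°  ✓
  (1,4): δ = 52.84°  ·
  (1,5): δ = 93.95°  ·
  (2,3): δ = 78.27°  ·
  (2,4): δ = 4.10°  ✓
  (2,5): δ = 45.21°  ·
  (3,4): δ = 97.63°  ·
  (3,5): δ = 56.52°  ·
  (4,5): δ = 138.89°  ·
antipodal pairs: 3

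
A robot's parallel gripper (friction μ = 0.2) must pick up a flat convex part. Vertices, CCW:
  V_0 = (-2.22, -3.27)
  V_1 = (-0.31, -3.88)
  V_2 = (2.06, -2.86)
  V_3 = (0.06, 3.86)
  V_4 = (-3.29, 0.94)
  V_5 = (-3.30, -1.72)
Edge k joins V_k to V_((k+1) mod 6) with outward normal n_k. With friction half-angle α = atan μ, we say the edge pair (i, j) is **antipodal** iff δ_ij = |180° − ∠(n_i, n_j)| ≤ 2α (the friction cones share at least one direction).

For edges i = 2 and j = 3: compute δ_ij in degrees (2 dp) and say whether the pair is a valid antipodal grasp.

δ = 65.50°, invalid

α = atan 0.2 = 11.31°;  2α = 22.62°
edge 2: e_2 = (-2.00, +6.72);  n_2 = (+0.9585, +0.2853)
edge 3: e_3 = (-3.35, -2.92);  n_3 = (-0.6571, +0.7538)
∠(n_2, n_3) = 114.50°
δ = |180° − 114.50°| = 65.50°
65.50° > 2α = 22.62°  →  invalid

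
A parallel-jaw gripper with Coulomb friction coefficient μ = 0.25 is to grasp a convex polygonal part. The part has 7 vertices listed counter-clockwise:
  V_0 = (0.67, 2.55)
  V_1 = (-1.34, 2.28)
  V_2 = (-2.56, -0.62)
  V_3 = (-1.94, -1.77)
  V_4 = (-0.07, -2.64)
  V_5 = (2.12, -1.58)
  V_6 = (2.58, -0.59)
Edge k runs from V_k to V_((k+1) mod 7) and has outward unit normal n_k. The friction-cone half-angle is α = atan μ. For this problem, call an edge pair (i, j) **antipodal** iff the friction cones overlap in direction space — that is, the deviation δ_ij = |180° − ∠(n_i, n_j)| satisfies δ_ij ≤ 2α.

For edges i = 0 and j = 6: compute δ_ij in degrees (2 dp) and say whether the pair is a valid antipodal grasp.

α = atan 0.25 = 14.04°;  2α = 28.07°
edge 0: e_0 = (-2.01, -0.27);  n_0 = (-0.1331, +0.9911)
edge 6: e_6 = (-1.91, +3.14);  n_6 = (+0.8544, +0.5197)
∠(n_0, n_6) = 66.34°
δ = |180° − 66.34°| = 113.66°
113.66° > 2α = 28.07°  →  invalid

δ = 113.66°, invalid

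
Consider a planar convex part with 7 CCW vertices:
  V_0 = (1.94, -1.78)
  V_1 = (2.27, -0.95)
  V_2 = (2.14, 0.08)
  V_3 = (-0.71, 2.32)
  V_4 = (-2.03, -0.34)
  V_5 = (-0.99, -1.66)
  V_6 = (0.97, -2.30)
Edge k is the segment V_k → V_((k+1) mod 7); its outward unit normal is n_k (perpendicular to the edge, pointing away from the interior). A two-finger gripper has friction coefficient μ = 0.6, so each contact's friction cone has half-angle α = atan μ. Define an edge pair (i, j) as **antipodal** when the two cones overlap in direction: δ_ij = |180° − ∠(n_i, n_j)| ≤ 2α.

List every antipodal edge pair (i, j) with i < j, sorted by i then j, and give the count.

α = atan 0.6 = 30.96°;  2α = 61.93°
n_0 = (+0.9292, -0.3695)
n_1 = (+0.9921, +0.1252)
n_2 = (+0.6179, +0.7862)
n_3 = (-0.8958, +0.4445)
n_4 = (-0.7855, -0.6189)
n_5 = (-0.3104, -0.9506)
n_6 = (+0.4725, -0.8813)
  (0,1): δ = 151.12°  ·
  (0,2): δ = 106.48°  ·
  (0,3): δ = 4.71°  ✓
  (0,4): δ = 59.92°  ✓
  (0,5): δ = 93.60°  ·
  (0,6): δ = 139.88°  ·
  (1,2): δ = 135.36°  ·
  (1,3): δ = 33.59°  ✓
  (1,4): δ = 31.04°  ✓
  (1,5): δ = 64.72°  ·
  (1,6): δ = 111.00°  ·
  (2,3): δ = 78.23°  ·
  (2,4): δ = 13.60°  ✓
  (2,5): δ = 20.08°  ✓
  (2,6): δ = 66.36°  ·
  (3,4): δ = 115.37°  ·
  (3,5): δ = 81.69°  ·
  (3,6): δ = 35.41°  ✓
  (4,5): δ = 146.32°  ·
  (4,6): δ = 100.04°  ·
  (5,6): δ = 133.72°  ·
antipodal pairs: 7

count = 7; pairs: (0,3), (0,4), (1,3), (1,4), (2,4), (2,5), (3,6)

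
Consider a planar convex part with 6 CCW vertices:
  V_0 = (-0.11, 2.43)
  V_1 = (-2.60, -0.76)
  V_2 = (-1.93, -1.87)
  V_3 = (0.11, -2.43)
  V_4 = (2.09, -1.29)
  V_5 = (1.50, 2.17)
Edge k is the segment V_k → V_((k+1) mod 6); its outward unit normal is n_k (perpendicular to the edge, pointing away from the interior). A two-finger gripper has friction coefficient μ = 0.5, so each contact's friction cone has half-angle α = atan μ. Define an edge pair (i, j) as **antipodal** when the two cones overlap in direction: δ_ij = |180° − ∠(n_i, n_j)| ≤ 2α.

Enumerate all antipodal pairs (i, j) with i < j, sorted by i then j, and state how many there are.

count = 6; pairs: (0,3), (0,4), (1,4), (1,5), (2,5), (3,5)

α = atan 0.5 = 26.57°;  2α = 53.13°
n_0 = (-0.7883, +0.6153)
n_1 = (-0.8561, -0.5168)
n_2 = (-0.2647, -0.9643)
n_3 = (+0.4990, -0.8666)
n_4 = (+0.9858, +0.1681)
n_5 = (+0.1594, +0.9872)
  (0,1): δ = 110.91°  ·
  (0,2): δ = 67.38°  ·
  (0,3): δ = 22.09°  ✓
  (0,4): δ = 47.65°  ✓
  (0,5): δ = 118.80°  ·
  (1,2): δ = 136.47°  ·
  (1,3): δ = 91.18°  ·
  (1,4): δ = 21.44°  ✓
  (1,5): δ = 49.71°  ✓
  (2,3): δ = 134.72°  ·
  (2,4): δ = 64.97°  ·
  (2,5): δ = 6.18°  ✓
  (3,4): δ = 110.25°  ·
  (3,5): δ = 39.11°  ✓
  (4,5): δ = 108.85°  ·
antipodal pairs: 6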